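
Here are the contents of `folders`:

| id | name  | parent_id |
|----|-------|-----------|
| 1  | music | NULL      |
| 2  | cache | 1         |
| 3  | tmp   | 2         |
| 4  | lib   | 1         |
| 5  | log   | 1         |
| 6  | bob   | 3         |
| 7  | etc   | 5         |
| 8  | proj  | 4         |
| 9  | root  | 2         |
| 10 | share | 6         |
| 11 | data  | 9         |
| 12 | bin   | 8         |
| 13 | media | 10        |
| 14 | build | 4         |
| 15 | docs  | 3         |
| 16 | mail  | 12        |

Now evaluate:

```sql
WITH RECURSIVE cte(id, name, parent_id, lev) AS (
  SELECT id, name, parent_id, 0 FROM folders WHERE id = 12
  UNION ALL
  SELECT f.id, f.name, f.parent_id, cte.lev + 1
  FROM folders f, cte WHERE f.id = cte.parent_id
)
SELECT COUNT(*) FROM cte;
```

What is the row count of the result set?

Base: id=12 (bin), parent_id=8, lev 0.
Iteration 1: join on id=8 -> proj (id 8, parent_id=4, lev 1).
Iteration 2: join on id=4 -> lib (id 4, parent_id=1, lev 2).
Iteration 3: join on id=1 -> music (id 1, parent_id=NULL, lev 3).
Iteration 4: parent_id is NULL; no match; recursion stops.
Total rows emitted: 4.

4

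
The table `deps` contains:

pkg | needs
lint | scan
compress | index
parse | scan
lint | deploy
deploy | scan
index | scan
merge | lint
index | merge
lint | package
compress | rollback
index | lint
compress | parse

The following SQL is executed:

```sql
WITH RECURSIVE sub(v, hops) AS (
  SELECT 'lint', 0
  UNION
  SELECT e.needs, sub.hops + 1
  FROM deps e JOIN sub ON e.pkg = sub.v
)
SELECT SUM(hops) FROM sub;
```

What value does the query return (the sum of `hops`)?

Base: (lint, hops=0).
Iteration 1: edges from {lint} -> (deploy, hops=1), (package, hops=1), (scan, hops=1).
Iteration 2: edges from {deploy,package,scan} -> (scan, hops=2).
Iteration 3: no outgoing edges from {scan}; recursion stops.
SUM(hops) = 0 + 1 + 1 + 1 + 2 = 5.

5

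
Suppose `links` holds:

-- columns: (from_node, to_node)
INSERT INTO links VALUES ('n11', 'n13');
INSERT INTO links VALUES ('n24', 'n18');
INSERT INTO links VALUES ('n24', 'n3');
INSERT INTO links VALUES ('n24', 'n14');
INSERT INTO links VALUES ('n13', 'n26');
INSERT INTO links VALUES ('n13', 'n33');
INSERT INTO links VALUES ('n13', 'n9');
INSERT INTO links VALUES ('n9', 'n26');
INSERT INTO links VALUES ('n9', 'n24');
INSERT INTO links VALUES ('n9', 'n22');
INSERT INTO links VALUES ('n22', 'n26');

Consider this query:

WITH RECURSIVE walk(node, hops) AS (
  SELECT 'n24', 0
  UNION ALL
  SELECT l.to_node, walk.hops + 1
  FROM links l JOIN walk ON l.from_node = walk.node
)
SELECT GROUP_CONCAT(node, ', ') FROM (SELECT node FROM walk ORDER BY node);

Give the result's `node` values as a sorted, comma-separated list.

n14, n18, n24, n3

Base: (n24, hops=0).
Iteration 1: edges from {n24} -> (n14, hops=1), (n18, hops=1), (n3, hops=1).
Iteration 2: no outgoing edges from {n14,n18,n3}; recursion stops.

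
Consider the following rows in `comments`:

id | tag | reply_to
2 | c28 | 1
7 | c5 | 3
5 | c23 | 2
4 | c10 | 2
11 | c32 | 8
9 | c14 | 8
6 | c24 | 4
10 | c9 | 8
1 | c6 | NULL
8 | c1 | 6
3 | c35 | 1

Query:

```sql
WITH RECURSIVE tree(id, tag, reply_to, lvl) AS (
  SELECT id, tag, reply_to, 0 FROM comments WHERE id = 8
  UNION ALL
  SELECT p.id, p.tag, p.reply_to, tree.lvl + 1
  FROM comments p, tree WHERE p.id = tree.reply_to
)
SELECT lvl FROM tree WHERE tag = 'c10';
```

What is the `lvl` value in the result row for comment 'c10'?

Base: id=8 (c1), reply_to=6, lvl 0.
Iteration 1: join on id=6 -> c24 (id 6, reply_to=4, lvl 1).
Iteration 2: join on id=4 -> c10 (id 4, reply_to=2, lvl 2).
Iteration 3: join on id=2 -> c28 (id 2, reply_to=1, lvl 3).
Iteration 4: join on id=1 -> c6 (id 1, reply_to=NULL, lvl 4).
Iteration 5: reply_to is NULL; no match; recursion stops.

2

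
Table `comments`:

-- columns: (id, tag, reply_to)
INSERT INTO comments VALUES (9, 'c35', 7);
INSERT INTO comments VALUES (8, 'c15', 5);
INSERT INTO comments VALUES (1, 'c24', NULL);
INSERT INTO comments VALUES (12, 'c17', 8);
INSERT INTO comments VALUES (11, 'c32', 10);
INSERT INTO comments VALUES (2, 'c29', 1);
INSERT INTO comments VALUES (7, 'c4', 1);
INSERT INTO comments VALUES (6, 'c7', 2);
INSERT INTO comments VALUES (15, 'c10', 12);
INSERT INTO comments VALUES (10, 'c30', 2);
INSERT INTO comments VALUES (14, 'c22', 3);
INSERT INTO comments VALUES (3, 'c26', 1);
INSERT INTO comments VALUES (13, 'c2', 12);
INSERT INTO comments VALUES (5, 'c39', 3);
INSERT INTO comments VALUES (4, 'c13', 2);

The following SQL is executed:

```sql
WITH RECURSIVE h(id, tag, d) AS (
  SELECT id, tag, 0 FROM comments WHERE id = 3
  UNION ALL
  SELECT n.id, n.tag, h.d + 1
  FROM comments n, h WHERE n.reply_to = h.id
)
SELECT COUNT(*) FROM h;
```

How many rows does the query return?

7

Base: id=3 (c26) at d 0.
Iteration 1: rows with reply_to in {3} -> c39 (id 5, d 1), c22 (id 14, d 1).
Iteration 2: rows with reply_to in {5,14} -> c15 (id 8, d 2).
Iteration 3: rows with reply_to in {8} -> c17 (id 12, d 3).
Iteration 4: rows with reply_to in {12} -> c2 (id 13, d 4), c10 (id 15, d 4).
Iteration 5: no rows with reply_to in {13,15}; recursion stops.
Total rows emitted: 7.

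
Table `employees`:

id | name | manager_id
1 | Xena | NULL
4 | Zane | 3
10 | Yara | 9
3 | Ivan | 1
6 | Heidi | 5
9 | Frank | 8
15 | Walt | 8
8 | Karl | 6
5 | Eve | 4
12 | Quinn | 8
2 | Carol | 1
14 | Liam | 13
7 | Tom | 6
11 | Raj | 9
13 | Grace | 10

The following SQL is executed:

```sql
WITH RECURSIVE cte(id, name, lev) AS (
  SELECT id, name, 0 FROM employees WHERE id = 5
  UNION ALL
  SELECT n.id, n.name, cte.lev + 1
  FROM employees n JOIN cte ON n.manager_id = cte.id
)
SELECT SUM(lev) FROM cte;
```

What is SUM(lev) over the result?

Base: id=5 (Eve) at lev 0.
Iteration 1: rows with manager_id in {5} -> Heidi (id 6, lev 1).
Iteration 2: rows with manager_id in {6} -> Tom (id 7, lev 2), Karl (id 8, lev 2).
Iteration 3: rows with manager_id in {7,8} -> Frank (id 9, lev 3), Quinn (id 12, lev 3), Walt (id 15, lev 3).
Iteration 4: rows with manager_id in {9,12,15} -> Yara (id 10, lev 4), Raj (id 11, lev 4).
Iteration 5: rows with manager_id in {10,11} -> Grace (id 13, lev 5).
Iteration 6: rows with manager_id in {13} -> Liam (id 14, lev 6).
Iteration 7: no rows with manager_id in {14}; recursion stops.
SUM(lev) = 0 + 1 + 2 + 2 + 3 + 3 + 3 + 4 + 4 + 5 + 6 = 33.

33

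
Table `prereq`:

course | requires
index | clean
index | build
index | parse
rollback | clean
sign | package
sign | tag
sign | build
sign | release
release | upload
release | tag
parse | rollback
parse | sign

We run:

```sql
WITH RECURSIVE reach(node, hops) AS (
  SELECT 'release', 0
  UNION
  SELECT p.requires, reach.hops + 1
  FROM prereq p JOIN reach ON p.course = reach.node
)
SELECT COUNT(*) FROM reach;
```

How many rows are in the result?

3

Base: (release, hops=0).
Iteration 1: edges from {release} -> (tag, hops=1), (upload, hops=1).
Iteration 2: no outgoing edges from {tag,upload}; recursion stops.
Total rows emitted: 3.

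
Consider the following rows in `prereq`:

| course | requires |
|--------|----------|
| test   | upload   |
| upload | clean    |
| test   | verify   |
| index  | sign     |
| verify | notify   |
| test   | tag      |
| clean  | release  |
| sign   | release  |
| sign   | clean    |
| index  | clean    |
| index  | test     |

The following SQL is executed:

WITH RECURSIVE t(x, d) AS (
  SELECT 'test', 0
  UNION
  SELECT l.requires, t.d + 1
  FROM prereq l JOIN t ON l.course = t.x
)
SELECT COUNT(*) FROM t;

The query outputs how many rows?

Base: (test, d=0).
Iteration 1: edges from {test} -> (tag, d=1), (upload, d=1), (verify, d=1).
Iteration 2: edges from {tag,upload,verify} -> (clean, d=2), (notify, d=2).
Iteration 3: edges from {clean,notify} -> (release, d=3).
Iteration 4: no outgoing edges from {release}; recursion stops.
Total rows emitted: 7.

7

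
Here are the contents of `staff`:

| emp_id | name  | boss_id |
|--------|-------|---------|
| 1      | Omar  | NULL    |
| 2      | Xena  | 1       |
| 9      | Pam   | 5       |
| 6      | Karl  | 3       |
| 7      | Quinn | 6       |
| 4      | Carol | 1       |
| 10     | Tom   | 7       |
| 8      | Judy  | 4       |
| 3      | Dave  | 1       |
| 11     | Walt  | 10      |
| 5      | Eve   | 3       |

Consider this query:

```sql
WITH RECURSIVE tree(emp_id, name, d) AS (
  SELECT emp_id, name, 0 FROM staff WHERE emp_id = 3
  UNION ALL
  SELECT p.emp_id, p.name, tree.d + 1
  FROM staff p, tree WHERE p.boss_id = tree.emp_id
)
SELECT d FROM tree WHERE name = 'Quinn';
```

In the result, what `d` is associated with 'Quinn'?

2

Base: emp_id=3 (Dave) at d 0.
Iteration 1: rows with boss_id in {3} -> Eve (id 5, d 1), Karl (id 6, d 1).
Iteration 2: rows with boss_id in {5,6} -> Quinn (id 7, d 2), Pam (id 9, d 2).
Iteration 3: rows with boss_id in {7,9} -> Tom (id 10, d 3).
Iteration 4: rows with boss_id in {10} -> Walt (id 11, d 4).
Iteration 5: no rows with boss_id in {11}; recursion stops.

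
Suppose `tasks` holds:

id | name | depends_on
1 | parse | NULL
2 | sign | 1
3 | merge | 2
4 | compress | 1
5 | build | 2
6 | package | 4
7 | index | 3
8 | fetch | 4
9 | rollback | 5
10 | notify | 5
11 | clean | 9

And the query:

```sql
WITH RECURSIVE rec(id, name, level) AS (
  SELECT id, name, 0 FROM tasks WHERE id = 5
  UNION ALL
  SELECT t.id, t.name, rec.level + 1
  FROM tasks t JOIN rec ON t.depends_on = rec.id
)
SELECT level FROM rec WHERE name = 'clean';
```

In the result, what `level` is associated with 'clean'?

Base: id=5 (build) at level 0.
Iteration 1: rows with depends_on in {5} -> rollback (id 9, level 1), notify (id 10, level 1).
Iteration 2: rows with depends_on in {9,10} -> clean (id 11, level 2).
Iteration 3: no rows with depends_on in {11}; recursion stops.

2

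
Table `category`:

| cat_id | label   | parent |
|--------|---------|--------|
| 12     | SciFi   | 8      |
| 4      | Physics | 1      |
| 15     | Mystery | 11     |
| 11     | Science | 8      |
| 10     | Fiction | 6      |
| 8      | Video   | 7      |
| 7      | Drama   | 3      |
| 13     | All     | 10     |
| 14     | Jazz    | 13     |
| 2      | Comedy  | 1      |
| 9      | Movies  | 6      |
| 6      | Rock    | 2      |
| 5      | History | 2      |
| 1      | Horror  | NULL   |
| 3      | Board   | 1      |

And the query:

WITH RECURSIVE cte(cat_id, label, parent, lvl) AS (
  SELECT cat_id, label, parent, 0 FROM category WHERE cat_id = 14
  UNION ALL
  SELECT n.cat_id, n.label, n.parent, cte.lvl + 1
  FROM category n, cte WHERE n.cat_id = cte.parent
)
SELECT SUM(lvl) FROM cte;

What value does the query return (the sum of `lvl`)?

15

Base: cat_id=14 (Jazz), parent=13, lvl 0.
Iteration 1: join on cat_id=13 -> All (id 13, parent=10, lvl 1).
Iteration 2: join on cat_id=10 -> Fiction (id 10, parent=6, lvl 2).
Iteration 3: join on cat_id=6 -> Rock (id 6, parent=2, lvl 3).
Iteration 4: join on cat_id=2 -> Comedy (id 2, parent=1, lvl 4).
Iteration 5: join on cat_id=1 -> Horror (id 1, parent=NULL, lvl 5).
Iteration 6: parent is NULL; no match; recursion stops.
SUM(lvl) = 0 + 1 + 2 + 3 + 4 + 5 = 15.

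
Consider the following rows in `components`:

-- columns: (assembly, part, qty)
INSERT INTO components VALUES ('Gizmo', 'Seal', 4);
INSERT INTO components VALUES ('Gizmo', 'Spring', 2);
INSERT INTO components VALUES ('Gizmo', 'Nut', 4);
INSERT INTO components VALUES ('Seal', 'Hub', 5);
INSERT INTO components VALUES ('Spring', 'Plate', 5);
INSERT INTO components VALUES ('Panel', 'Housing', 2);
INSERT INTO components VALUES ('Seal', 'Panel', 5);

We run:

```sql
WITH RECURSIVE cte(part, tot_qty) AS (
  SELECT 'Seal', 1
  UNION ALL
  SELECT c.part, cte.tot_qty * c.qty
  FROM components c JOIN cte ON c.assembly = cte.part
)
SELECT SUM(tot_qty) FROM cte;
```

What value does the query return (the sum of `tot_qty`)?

21

Base: (Seal, tot_qty=1).
Iteration 1: components of {Seal} -> Hub = 1*5 = 5, Panel = 1*5 = 5.
Iteration 2: components of {Hub,Panel} -> Housing = 5*2 = 10.
Iteration 3: no further components; recursion stops.
SUM(tot_qty) = 1 + 5 + 5 + 10 = 21.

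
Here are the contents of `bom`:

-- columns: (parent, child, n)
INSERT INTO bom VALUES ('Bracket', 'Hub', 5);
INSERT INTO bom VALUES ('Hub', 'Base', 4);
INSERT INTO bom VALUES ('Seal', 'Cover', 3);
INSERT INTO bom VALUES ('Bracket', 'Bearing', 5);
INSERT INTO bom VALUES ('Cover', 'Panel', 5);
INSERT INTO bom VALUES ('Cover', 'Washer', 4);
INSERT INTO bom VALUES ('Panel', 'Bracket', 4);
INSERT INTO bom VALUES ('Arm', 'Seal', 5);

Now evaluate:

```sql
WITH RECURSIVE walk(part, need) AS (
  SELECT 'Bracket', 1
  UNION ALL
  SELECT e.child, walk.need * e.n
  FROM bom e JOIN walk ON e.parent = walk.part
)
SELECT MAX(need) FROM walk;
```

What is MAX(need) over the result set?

20

Base: (Bracket, need=1).
Iteration 1: components of {Bracket} -> Bearing = 1*5 = 5, Hub = 1*5 = 5.
Iteration 2: components of {Bearing,Hub} -> Base = 5*4 = 20.
Iteration 3: no further components; recursion stops.
need values: 1, 5, 5, 20; the maximum is 20.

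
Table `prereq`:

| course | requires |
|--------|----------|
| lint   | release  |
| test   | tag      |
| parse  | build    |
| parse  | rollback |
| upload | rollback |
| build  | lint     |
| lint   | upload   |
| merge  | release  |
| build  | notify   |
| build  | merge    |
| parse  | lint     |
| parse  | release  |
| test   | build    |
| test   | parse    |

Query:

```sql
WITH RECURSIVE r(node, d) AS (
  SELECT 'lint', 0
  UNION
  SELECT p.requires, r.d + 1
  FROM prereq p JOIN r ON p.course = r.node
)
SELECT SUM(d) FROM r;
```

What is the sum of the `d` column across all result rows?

4

Base: (lint, d=0).
Iteration 1: edges from {lint} -> (release, d=1), (upload, d=1).
Iteration 2: edges from {release,upload} -> (rollback, d=2).
Iteration 3: no outgoing edges from {rollback}; recursion stops.
SUM(d) = 0 + 1 + 1 + 2 = 4.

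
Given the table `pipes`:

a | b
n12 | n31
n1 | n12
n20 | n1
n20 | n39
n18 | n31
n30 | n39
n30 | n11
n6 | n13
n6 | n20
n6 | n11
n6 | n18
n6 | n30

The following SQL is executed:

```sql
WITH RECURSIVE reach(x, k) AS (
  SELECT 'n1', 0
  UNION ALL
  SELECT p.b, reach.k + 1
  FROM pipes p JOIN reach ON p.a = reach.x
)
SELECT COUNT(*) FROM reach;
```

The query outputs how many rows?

Base: (n1, k=0).
Iteration 1: edges from {n1} -> (n12, k=1).
Iteration 2: edges from {n12} -> (n31, k=2).
Iteration 3: no outgoing edges from {n31}; recursion stops.
Total rows emitted: 3.

3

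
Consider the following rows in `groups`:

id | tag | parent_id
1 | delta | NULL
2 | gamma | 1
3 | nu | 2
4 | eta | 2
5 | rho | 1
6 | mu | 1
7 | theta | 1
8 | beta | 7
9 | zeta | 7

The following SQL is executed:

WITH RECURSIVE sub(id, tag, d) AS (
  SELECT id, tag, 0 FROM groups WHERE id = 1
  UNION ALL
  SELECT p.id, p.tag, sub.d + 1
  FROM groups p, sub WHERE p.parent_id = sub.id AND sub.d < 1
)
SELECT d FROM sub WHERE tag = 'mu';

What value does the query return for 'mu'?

1

Base: id=1 (delta) at d 0.
Iteration 1: rows with parent_id in {1} -> gamma (id 2, d 1), rho (id 5, d 1), mu (id 6, d 1), theta (id 7, d 1).
Iteration 2: d < 1 fails for all current rows; recursion stops.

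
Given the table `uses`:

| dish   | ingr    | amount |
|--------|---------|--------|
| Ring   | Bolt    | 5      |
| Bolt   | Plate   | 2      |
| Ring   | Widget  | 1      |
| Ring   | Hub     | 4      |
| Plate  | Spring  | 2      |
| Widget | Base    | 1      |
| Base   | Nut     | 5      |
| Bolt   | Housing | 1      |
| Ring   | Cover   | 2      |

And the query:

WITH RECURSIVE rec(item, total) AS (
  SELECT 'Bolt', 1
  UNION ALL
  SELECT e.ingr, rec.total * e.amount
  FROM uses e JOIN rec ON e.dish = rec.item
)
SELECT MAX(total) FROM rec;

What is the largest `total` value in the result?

4

Base: (Bolt, total=1).
Iteration 1: components of {Bolt} -> Housing = 1*1 = 1, Plate = 1*2 = 2.
Iteration 2: components of {Housing,Plate} -> Spring = 2*2 = 4.
Iteration 3: no further components; recursion stops.
total values: 1, 2, 1, 4; the maximum is 4.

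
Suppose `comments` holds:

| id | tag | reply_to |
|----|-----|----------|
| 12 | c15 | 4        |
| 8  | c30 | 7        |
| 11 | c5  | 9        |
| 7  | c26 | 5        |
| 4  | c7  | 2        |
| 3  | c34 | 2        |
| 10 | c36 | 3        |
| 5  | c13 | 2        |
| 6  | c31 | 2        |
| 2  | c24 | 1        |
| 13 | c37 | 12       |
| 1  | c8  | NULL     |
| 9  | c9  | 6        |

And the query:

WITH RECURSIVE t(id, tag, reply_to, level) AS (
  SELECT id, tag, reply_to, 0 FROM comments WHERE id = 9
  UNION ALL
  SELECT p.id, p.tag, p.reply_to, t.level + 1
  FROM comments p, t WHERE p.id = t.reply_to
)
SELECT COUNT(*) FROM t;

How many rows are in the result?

4

Base: id=9 (c9), reply_to=6, level 0.
Iteration 1: join on id=6 -> c31 (id 6, reply_to=2, level 1).
Iteration 2: join on id=2 -> c24 (id 2, reply_to=1, level 2).
Iteration 3: join on id=1 -> c8 (id 1, reply_to=NULL, level 3).
Iteration 4: reply_to is NULL; no match; recursion stops.
Total rows emitted: 4.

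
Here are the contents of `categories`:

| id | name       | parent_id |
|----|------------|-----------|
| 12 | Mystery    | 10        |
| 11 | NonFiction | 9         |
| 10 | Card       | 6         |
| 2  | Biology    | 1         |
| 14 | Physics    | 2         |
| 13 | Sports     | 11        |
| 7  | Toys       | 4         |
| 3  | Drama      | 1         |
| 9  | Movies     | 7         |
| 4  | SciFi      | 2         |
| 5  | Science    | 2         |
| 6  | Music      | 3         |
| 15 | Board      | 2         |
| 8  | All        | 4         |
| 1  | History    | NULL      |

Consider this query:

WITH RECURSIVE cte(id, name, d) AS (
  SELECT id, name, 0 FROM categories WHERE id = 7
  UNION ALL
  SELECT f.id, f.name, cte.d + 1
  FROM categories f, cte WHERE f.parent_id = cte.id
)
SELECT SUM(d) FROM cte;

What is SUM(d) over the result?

6

Base: id=7 (Toys) at d 0.
Iteration 1: rows with parent_id in {7} -> Movies (id 9, d 1).
Iteration 2: rows with parent_id in {9} -> NonFiction (id 11, d 2).
Iteration 3: rows with parent_id in {11} -> Sports (id 13, d 3).
Iteration 4: no rows with parent_id in {13}; recursion stops.
SUM(d) = 0 + 1 + 2 + 3 = 6.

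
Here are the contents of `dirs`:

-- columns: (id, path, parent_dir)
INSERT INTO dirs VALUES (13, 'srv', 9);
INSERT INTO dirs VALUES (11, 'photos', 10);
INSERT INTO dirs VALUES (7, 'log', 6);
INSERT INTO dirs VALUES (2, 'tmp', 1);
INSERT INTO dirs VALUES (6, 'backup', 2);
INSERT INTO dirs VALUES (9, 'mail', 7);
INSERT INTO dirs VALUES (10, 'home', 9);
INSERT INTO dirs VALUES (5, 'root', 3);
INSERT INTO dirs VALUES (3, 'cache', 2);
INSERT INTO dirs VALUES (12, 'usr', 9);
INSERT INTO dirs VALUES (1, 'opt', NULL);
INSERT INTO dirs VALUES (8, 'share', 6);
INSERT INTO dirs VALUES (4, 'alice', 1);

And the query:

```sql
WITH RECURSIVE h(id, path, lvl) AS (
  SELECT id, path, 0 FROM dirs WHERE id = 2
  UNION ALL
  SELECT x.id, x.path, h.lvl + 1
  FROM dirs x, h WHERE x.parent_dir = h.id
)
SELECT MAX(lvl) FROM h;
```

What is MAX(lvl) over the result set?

5

Base: id=2 (tmp) at lvl 0.
Iteration 1: rows with parent_dir in {2} -> cache (id 3, lvl 1), backup (id 6, lvl 1).
Iteration 2: rows with parent_dir in {3,6} -> root (id 5, lvl 2), log (id 7, lvl 2), share (id 8, lvl 2).
Iteration 3: rows with parent_dir in {5,7,8} -> mail (id 9, lvl 3).
Iteration 4: rows with parent_dir in {9} -> home (id 10, lvl 4), usr (id 12, lvl 4), srv (id 13, lvl 4).
Iteration 5: rows with parent_dir in {10,12,13} -> photos (id 11, lvl 5).
Iteration 6: no rows with parent_dir in {11}; recursion stops.
lvl values: 0, 1, 1, 2, 2, 2, 3, 4, 4, 4, 5; the maximum is 5.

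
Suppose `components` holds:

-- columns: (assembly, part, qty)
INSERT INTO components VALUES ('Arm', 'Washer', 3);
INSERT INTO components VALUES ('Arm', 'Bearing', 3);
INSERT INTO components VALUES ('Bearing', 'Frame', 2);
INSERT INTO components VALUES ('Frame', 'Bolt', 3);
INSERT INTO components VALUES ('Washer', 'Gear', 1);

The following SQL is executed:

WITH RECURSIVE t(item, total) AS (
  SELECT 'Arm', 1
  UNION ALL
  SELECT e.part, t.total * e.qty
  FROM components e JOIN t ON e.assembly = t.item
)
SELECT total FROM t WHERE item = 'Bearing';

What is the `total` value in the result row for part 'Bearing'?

3

Base: (Arm, total=1).
Iteration 1: components of {Arm} -> Bearing = 1*3 = 3, Washer = 1*3 = 3.
Iteration 2: components of {Bearing,Washer} -> Frame = 3*2 = 6, Gear = 3*1 = 3.
Iteration 3: components of {Frame,Gear} -> Bolt = 6*3 = 18.
Iteration 4: no further components; recursion stops.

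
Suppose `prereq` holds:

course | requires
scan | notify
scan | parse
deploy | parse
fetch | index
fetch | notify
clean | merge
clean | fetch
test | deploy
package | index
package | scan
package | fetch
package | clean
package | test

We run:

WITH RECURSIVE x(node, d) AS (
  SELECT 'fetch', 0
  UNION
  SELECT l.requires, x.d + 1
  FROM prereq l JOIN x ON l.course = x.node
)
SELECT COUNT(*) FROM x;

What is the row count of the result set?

3

Base: (fetch, d=0).
Iteration 1: edges from {fetch} -> (index, d=1), (notify, d=1).
Iteration 2: no outgoing edges from {index,notify}; recursion stops.
Total rows emitted: 3.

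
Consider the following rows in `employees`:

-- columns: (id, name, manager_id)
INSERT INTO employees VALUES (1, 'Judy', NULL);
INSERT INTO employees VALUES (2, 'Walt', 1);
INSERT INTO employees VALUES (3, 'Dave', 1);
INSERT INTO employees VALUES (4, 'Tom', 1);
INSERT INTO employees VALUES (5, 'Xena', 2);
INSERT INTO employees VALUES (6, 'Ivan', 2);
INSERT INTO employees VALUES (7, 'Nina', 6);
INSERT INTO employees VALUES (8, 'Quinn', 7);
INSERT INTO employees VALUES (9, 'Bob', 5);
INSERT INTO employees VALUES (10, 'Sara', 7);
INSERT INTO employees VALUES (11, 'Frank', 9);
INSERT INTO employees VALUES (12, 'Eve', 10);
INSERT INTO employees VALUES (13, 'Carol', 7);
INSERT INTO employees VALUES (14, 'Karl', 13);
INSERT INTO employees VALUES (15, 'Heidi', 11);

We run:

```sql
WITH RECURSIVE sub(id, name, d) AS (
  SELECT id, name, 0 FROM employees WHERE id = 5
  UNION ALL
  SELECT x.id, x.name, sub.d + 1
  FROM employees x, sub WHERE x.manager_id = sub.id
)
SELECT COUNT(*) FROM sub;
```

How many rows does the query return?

Base: id=5 (Xena) at d 0.
Iteration 1: rows with manager_id in {5} -> Bob (id 9, d 1).
Iteration 2: rows with manager_id in {9} -> Frank (id 11, d 2).
Iteration 3: rows with manager_id in {11} -> Heidi (id 15, d 3).
Iteration 4: no rows with manager_id in {15}; recursion stops.
Total rows emitted: 4.

4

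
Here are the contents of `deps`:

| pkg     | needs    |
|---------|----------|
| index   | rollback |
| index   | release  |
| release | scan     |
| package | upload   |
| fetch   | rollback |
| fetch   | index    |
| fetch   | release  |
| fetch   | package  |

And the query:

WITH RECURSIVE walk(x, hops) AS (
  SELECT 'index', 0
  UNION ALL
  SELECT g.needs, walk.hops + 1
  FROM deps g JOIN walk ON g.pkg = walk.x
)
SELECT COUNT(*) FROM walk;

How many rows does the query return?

4

Base: (index, hops=0).
Iteration 1: edges from {index} -> (release, hops=1), (rollback, hops=1).
Iteration 2: edges from {release,rollback} -> (scan, hops=2).
Iteration 3: no outgoing edges from {scan}; recursion stops.
Total rows emitted: 4.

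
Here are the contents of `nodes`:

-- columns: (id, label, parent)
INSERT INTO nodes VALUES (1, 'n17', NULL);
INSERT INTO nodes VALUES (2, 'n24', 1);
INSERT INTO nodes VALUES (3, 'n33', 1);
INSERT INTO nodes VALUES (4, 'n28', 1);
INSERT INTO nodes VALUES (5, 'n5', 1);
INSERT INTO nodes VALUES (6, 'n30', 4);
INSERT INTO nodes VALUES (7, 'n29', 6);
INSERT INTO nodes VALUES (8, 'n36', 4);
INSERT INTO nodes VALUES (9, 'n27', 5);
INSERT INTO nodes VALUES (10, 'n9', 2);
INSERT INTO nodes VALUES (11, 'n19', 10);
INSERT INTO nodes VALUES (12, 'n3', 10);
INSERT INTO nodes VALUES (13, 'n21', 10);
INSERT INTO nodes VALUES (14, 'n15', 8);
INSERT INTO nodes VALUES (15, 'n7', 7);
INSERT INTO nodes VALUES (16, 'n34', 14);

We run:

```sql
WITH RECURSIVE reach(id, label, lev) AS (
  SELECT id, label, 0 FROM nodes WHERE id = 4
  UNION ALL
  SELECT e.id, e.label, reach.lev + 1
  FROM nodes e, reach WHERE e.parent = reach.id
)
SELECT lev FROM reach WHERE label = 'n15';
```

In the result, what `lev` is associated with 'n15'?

Base: id=4 (n28) at lev 0.
Iteration 1: rows with parent in {4} -> n30 (id 6, lev 1), n36 (id 8, lev 1).
Iteration 2: rows with parent in {6,8} -> n29 (id 7, lev 2), n15 (id 14, lev 2).
Iteration 3: rows with parent in {7,14} -> n7 (id 15, lev 3), n34 (id 16, lev 3).
Iteration 4: no rows with parent in {15,16}; recursion stops.

2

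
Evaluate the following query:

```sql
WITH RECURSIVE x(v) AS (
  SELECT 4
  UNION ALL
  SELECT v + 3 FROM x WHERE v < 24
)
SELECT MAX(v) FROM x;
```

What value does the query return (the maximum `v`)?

Base: v=4.
Iteration 1: 4 < 24 holds -> v = 4 + 3 = 7.
Iteration 2: 7 < 24 holds -> v = 7 + 3 = 10.
Iteration 3: 10 < 24 holds -> v = 10 + 3 = 13.
Iteration 4: 13 < 24 holds -> v = 13 + 3 = 16.
Iteration 5: 16 < 24 holds -> v = 16 + 3 = 19.
Iteration 6: 19 < 24 holds -> v = 19 + 3 = 22.
Iteration 7: 22 < 24 holds -> v = 22 + 3 = 25.
Iteration 8: 25 < 24 fails; recursion stops.
v values: 4, 7, 10, 13, 16, 19, 22, 25; the maximum is 25.

25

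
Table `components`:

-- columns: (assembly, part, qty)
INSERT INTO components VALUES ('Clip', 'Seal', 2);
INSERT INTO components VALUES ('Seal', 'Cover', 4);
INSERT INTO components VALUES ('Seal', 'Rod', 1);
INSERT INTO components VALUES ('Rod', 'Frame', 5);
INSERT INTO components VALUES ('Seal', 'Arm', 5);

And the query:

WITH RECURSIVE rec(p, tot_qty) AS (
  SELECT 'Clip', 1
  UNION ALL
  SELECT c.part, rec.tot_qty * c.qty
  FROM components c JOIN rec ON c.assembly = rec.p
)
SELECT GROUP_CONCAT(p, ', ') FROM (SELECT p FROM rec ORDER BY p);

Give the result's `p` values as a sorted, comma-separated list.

Arm, Clip, Cover, Frame, Rod, Seal

Base: (Clip, tot_qty=1).
Iteration 1: components of {Clip} -> Seal = 1*2 = 2.
Iteration 2: components of {Seal} -> Arm = 2*5 = 10, Cover = 2*4 = 8, Rod = 2*1 = 2.
Iteration 3: components of {Arm,Cover,Rod} -> Frame = 2*5 = 10.
Iteration 4: no further components; recursion stops.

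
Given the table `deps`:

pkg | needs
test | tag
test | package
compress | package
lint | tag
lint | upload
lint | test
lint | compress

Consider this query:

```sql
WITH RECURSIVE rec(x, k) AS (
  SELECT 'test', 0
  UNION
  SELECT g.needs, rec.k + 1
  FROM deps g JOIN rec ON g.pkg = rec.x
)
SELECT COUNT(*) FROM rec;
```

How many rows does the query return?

Base: (test, k=0).
Iteration 1: edges from {test} -> (package, k=1), (tag, k=1).
Iteration 2: no outgoing edges from {package,tag}; recursion stops.
Total rows emitted: 3.

3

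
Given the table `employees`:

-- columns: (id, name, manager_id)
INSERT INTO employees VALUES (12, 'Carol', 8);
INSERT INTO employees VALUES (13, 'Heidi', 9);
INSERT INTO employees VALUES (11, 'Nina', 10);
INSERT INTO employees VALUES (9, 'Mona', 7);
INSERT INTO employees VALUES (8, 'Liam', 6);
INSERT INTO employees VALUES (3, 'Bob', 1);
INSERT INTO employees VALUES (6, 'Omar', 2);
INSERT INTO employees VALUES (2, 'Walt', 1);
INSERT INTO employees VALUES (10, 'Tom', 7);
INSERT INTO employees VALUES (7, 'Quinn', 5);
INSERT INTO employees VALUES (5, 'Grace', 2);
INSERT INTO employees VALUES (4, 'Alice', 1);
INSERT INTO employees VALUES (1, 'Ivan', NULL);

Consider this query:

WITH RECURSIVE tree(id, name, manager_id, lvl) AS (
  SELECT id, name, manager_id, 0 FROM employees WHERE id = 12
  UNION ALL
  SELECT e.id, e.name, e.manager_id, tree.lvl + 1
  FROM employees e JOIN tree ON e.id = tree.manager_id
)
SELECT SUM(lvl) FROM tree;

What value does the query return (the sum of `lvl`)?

10

Base: id=12 (Carol), manager_id=8, lvl 0.
Iteration 1: join on id=8 -> Liam (id 8, manager_id=6, lvl 1).
Iteration 2: join on id=6 -> Omar (id 6, manager_id=2, lvl 2).
Iteration 3: join on id=2 -> Walt (id 2, manager_id=1, lvl 3).
Iteration 4: join on id=1 -> Ivan (id 1, manager_id=NULL, lvl 4).
Iteration 5: manager_id is NULL; no match; recursion stops.
SUM(lvl) = 0 + 1 + 2 + 3 + 4 = 10.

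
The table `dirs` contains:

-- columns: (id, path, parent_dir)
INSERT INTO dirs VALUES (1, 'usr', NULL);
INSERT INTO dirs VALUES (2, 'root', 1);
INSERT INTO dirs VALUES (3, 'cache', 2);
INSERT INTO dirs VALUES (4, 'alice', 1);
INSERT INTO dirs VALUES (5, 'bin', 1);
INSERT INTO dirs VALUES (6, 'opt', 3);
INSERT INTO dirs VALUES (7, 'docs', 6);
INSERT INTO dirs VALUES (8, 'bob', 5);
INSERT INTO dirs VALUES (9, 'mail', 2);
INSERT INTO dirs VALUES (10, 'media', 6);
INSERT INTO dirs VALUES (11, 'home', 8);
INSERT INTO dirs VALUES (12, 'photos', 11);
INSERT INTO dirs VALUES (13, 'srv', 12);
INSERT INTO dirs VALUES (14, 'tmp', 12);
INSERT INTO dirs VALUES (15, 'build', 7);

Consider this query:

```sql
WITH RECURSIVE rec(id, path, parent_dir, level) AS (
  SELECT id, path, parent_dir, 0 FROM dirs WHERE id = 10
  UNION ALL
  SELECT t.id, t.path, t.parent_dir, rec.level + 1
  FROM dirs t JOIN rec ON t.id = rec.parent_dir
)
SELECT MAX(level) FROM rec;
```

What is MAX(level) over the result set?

4

Base: id=10 (media), parent_dir=6, level 0.
Iteration 1: join on id=6 -> opt (id 6, parent_dir=3, level 1).
Iteration 2: join on id=3 -> cache (id 3, parent_dir=2, level 2).
Iteration 3: join on id=2 -> root (id 2, parent_dir=1, level 3).
Iteration 4: join on id=1 -> usr (id 1, parent_dir=NULL, level 4).
Iteration 5: parent_dir is NULL; no match; recursion stops.
level values: 0, 1, 2, 3, 4; the maximum is 4.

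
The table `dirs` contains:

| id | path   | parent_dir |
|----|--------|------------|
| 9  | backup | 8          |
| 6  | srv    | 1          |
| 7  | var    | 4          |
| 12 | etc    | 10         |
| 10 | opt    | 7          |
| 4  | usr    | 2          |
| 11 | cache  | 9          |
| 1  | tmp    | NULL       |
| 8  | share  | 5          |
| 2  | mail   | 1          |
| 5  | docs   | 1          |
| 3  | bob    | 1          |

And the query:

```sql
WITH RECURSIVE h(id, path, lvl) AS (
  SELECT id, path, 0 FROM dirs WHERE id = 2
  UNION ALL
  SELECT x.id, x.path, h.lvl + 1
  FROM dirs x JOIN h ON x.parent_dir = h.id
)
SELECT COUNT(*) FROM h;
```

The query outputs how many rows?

Base: id=2 (mail) at lvl 0.
Iteration 1: rows with parent_dir in {2} -> usr (id 4, lvl 1).
Iteration 2: rows with parent_dir in {4} -> var (id 7, lvl 2).
Iteration 3: rows with parent_dir in {7} -> opt (id 10, lvl 3).
Iteration 4: rows with parent_dir in {10} -> etc (id 12, lvl 4).
Iteration 5: no rows with parent_dir in {12}; recursion stops.
Total rows emitted: 5.

5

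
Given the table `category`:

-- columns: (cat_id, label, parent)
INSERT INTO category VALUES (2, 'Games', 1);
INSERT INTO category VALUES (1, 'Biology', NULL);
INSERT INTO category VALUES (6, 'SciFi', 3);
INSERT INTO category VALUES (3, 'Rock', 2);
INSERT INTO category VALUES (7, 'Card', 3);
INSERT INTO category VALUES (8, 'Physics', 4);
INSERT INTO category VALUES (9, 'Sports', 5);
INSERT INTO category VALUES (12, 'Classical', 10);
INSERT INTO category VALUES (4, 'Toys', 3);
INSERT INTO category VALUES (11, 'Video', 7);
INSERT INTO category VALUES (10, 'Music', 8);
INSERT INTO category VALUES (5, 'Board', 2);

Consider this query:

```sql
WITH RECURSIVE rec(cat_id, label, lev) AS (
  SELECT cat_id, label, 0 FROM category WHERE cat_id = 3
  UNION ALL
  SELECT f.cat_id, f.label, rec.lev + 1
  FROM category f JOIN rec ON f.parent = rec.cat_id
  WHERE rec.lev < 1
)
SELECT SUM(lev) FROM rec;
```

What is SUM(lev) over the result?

Base: cat_id=3 (Rock) at lev 0.
Iteration 1: rows with parent in {3} -> Toys (id 4, lev 1), SciFi (id 6, lev 1), Card (id 7, lev 1).
Iteration 2: lev < 1 fails for all current rows; recursion stops.
SUM(lev) = 0 + 1 + 1 + 1 = 3.

3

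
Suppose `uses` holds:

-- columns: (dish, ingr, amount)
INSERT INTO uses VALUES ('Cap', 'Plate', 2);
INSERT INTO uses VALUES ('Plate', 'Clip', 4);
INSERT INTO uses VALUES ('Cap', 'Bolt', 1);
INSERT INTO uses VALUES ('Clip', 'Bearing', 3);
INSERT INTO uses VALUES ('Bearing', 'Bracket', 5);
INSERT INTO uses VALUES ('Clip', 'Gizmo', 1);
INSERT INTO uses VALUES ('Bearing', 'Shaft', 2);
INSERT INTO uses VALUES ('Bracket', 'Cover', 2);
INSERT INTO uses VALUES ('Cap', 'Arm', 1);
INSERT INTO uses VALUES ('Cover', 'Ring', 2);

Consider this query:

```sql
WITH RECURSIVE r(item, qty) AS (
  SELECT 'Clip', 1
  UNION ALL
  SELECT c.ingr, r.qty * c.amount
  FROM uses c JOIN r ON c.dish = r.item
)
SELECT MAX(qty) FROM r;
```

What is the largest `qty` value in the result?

Base: (Clip, qty=1).
Iteration 1: components of {Clip} -> Bearing = 1*3 = 3, Gizmo = 1*1 = 1.
Iteration 2: components of {Bearing,Gizmo} -> Bracket = 3*5 = 15, Shaft = 3*2 = 6.
Iteration 3: components of {Bracket,Shaft} -> Cover = 15*2 = 30.
Iteration 4: components of {Cover} -> Ring = 30*2 = 60.
Iteration 5: no further components; recursion stops.
qty values: 1, 3, 1, 15, 6, 30, 60; the maximum is 60.

60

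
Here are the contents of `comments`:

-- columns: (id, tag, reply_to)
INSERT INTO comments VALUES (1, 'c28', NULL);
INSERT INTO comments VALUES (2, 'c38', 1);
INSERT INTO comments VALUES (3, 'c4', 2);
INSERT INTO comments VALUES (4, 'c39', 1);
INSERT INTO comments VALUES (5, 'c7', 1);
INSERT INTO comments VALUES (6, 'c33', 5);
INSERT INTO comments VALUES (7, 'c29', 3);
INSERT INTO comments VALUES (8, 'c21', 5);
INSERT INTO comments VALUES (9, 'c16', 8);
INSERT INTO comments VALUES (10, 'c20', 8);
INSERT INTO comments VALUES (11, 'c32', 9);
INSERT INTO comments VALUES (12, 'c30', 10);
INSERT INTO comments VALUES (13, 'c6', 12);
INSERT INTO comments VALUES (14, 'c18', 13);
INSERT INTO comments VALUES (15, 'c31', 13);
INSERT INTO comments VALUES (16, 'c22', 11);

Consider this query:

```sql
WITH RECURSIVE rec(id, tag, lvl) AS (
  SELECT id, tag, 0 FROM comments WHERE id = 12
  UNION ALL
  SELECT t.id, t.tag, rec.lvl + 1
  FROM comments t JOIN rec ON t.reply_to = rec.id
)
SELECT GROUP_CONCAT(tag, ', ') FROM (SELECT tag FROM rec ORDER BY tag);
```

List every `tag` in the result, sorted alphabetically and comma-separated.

Base: id=12 (c30) at lvl 0.
Iteration 1: rows with reply_to in {12} -> c6 (id 13, lvl 1).
Iteration 2: rows with reply_to in {13} -> c18 (id 14, lvl 2), c31 (id 15, lvl 2).
Iteration 3: no rows with reply_to in {14,15}; recursion stops.

c18, c30, c31, c6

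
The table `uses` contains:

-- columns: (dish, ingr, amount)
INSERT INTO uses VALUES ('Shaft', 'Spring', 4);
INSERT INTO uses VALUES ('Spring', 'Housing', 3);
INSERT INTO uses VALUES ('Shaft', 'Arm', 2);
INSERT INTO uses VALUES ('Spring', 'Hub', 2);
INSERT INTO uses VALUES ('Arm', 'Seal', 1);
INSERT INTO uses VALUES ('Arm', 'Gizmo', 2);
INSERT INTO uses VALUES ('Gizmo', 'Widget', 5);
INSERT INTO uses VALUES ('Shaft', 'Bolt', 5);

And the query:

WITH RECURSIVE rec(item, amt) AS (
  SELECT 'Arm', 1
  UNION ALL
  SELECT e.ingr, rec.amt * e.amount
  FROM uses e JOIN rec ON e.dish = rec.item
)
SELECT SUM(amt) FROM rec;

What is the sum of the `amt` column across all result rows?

Base: (Arm, amt=1).
Iteration 1: components of {Arm} -> Gizmo = 1*2 = 2, Seal = 1*1 = 1.
Iteration 2: components of {Gizmo,Seal} -> Widget = 2*5 = 10.
Iteration 3: no further components; recursion stops.
SUM(amt) = 1 + 1 + 2 + 10 = 14.

14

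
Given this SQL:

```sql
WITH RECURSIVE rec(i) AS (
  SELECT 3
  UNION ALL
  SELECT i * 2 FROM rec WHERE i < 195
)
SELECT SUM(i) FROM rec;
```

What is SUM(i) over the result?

Base: i=3.
Iteration 1: 3 < 195 holds -> i = 3 * 2 = 6.
Iteration 2: 6 < 195 holds -> i = 6 * 2 = 12.
Iteration 3: 12 < 195 holds -> i = 12 * 2 = 24.
Iteration 4: 24 < 195 holds -> i = 24 * 2 = 48.
Iteration 5: 48 < 195 holds -> i = 48 * 2 = 96.
Iteration 6: 96 < 195 holds -> i = 96 * 2 = 192.
Iteration 7: 192 < 195 holds -> i = 192 * 2 = 384.
Iteration 8: 384 < 195 fails; recursion stops.
SUM(i) = 3 + 6 + 12 + 24 + 48 + 96 + 192 + 384 = 765.

765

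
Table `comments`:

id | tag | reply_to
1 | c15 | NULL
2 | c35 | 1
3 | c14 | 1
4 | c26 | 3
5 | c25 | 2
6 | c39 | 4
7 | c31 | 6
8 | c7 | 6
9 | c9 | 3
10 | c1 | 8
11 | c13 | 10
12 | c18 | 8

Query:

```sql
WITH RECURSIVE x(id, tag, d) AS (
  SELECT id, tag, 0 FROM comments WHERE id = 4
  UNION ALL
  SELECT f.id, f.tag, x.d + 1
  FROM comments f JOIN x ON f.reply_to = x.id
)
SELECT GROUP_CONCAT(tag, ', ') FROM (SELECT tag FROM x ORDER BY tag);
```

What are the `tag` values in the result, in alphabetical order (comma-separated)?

Base: id=4 (c26) at d 0.
Iteration 1: rows with reply_to in {4} -> c39 (id 6, d 1).
Iteration 2: rows with reply_to in {6} -> c31 (id 7, d 2), c7 (id 8, d 2).
Iteration 3: rows with reply_to in {7,8} -> c1 (id 10, d 3), c18 (id 12, d 3).
Iteration 4: rows with reply_to in {10,12} -> c13 (id 11, d 4).
Iteration 5: no rows with reply_to in {11}; recursion stops.

c1, c13, c18, c26, c31, c39, c7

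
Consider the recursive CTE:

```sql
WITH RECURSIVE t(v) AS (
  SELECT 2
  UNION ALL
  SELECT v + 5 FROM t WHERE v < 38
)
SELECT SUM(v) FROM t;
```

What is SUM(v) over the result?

Base: v=2.
Iteration 1: 2 < 38 holds -> v = 2 + 5 = 7.
Iteration 2: 7 < 38 holds -> v = 7 + 5 = 12.
Iteration 3: 12 < 38 holds -> v = 12 + 5 = 17.
Iteration 4: 17 < 38 holds -> v = 17 + 5 = 22.
Iteration 5: 22 < 38 holds -> v = 22 + 5 = 27.
Iteration 6: 27 < 38 holds -> v = 27 + 5 = 32.
Iteration 7: 32 < 38 holds -> v = 32 + 5 = 37.
Iteration 8: 37 < 38 holds -> v = 37 + 5 = 42.
Iteration 9: 42 < 38 fails; recursion stops.
SUM(v) = 2 + 7 + 12 + 17 + 22 + 27 + 32 + 37 + 42 = 198.

198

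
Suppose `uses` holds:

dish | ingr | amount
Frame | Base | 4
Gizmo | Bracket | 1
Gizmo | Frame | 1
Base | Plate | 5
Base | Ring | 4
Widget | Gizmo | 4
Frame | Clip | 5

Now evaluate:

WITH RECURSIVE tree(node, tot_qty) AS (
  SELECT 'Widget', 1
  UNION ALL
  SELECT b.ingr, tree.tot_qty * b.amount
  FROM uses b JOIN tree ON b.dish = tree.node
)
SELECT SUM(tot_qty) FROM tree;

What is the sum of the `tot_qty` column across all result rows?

Base: (Widget, tot_qty=1).
Iteration 1: components of {Widget} -> Gizmo = 1*4 = 4.
Iteration 2: components of {Gizmo} -> Bracket = 4*1 = 4, Frame = 4*1 = 4.
Iteration 3: components of {Bracket,Frame} -> Base = 4*4 = 16, Clip = 4*5 = 20.
Iteration 4: components of {Base,Clip} -> Plate = 16*5 = 80, Ring = 16*4 = 64.
Iteration 5: no further components; recursion stops.
SUM(tot_qty) = 1 + 4 + 4 + 4 + 20 + 16 + 64 + 80 = 193.

193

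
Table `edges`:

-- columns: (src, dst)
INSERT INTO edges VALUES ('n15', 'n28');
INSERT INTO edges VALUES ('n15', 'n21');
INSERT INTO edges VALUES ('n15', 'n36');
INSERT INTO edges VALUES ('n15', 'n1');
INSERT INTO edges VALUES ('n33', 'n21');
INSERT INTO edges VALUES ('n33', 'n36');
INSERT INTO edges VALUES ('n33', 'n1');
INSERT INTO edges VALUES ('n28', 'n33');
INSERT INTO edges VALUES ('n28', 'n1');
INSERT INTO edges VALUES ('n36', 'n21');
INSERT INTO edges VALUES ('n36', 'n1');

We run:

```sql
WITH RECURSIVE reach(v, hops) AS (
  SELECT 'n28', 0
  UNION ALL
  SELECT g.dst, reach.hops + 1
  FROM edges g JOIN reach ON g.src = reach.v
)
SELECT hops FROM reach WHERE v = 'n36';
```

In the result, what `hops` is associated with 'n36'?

Base: (n28, hops=0).
Iteration 1: edges from {n28} -> (n1, hops=1), (n33, hops=1).
Iteration 2: edges from {n1,n33} -> (n1, hops=2), (n21, hops=2), (n36, hops=2).
Iteration 3: edges from {n1,n21,n36} -> (n1, hops=3), (n21, hops=3).
Iteration 4: no outgoing edges from {n1,n21}; recursion stops.

2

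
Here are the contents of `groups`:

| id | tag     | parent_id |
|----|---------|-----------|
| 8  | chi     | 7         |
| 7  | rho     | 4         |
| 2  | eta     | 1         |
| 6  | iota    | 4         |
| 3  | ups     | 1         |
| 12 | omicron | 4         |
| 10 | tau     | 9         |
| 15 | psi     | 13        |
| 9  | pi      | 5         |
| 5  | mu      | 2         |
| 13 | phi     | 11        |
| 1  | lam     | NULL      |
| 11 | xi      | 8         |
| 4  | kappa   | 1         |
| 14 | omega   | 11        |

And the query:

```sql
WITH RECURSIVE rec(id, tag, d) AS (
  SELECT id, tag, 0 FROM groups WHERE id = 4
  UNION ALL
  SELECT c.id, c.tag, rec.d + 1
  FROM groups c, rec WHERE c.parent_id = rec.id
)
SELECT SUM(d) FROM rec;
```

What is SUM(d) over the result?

Base: id=4 (kappa) at d 0.
Iteration 1: rows with parent_id in {4} -> iota (id 6, d 1), rho (id 7, d 1), omicron (id 12, d 1).
Iteration 2: rows with parent_id in {6,7,12} -> chi (id 8, d 2).
Iteration 3: rows with parent_id in {8} -> xi (id 11, d 3).
Iteration 4: rows with parent_id in {11} -> phi (id 13, d 4), omega (id 14, d 4).
Iteration 5: rows with parent_id in {13,14} -> psi (id 15, d 5).
Iteration 6: no rows with parent_id in {15}; recursion stops.
SUM(d) = 0 + 1 + 1 + 1 + 2 + 3 + 4 + 4 + 5 = 21.

21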